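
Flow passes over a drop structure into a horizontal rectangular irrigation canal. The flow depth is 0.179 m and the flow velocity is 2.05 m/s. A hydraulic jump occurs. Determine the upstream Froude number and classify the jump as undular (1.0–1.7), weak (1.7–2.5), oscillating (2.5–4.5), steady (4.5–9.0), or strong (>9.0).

Fr₁ = 1.55; undular jump

Fr₁ = V₁/√(g·y₁) = 2.05/√(9.81×0.179) = 1.55.
Fr₁ = 1.55 lies in the undular range.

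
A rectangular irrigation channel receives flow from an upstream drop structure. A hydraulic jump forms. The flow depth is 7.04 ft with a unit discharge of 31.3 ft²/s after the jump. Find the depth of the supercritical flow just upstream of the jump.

y₁ = 1.07 ft

V₂ = q/y₂ = 31.3/7.04 = 4.45 ft/s; Fr₂ = V₂/√(g·y₂) = 0.295.
The Bélanger relation is symmetric: y₁/y₂ = ½[√(1 + 8Fr₂²) − 1] = ½[√1.698 − 1] = 0.151.
y₁ = 0.151 × 7.04 = 1.07 ft.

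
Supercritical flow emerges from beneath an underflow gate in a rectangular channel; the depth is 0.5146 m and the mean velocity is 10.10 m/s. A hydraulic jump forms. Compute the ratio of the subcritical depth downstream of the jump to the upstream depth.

Fr₁ = V₁/√(g·y₁) = 10.10/√(9.81×0.5146) = 4.495.
By Bélanger, y₂/y₁ = ½[√(1 + 8Fr₁²) − 1] = ½[√162.66 − 1] = 5.877.

y₂/y₁ = 5.877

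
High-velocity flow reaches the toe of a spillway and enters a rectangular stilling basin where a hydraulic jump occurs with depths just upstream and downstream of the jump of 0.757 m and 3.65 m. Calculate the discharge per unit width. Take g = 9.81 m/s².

q = 7.73 m²/s

For a rectangular channel the momentum equation gives q² = ½·g·y₁·y₂·(y₁ + y₂) = ½×9.81×0.757×3.65×4.41 = 59.7.
q = √59.7 = 7.73 m²/s.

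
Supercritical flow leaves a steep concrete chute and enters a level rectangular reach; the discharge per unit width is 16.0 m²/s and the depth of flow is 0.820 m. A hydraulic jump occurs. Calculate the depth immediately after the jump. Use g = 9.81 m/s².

y₂ = 7.58 m

V₁ = q/y₁ = 16.0/0.820 = 19.5 m/s. Fr₁ = V₁/√(g·y₁) = 19.5/√(9.81×0.820) = 6.88.
From the momentum equation for a rectangular channel, y₂/y₁ = ½[√(1 + 8Fr₁²) − 1] = ½[√379.6 − 1] = 9.24.
y₂ = 9.24 × 0.820 = 7.58 m.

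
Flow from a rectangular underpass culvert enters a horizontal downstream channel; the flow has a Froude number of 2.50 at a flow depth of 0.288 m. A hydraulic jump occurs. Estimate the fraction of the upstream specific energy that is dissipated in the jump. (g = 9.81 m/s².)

ΔE/E₁ = 0.175 (17.5%)

Fr₁ = 2.50 (given).
From the momentum equation for a rectangular channel, y₂/y₁ = ½[√(1 + 8Fr₁²) − 1] = ½[√51.00 − 1] = 3.07.
y₂ = 3.07 × 0.288 = 0.884 m.
E₁ = y₁(1 + Fr₁²/2) = 0.288×(1 + 2.50²/2) = 1.19 m. ΔE = (y₂ − y₁)³/(4y₁y₂) = 0.208 m. ΔE/E₁ = 0.208/1.19 = 0.175.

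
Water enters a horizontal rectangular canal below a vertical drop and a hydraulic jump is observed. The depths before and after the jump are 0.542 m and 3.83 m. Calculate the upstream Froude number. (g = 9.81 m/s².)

Fr₁ = 5.34

For a rectangular channel the momentum equation gives q² = ½·g·y₁·y₂·(y₁ + y₂) = ½×9.81×0.542×3.83×4.37 = 44.5.
q = √44.5 = 6.67 m²/s.
V₁ = q/y₁ = 12.3 m/s; Fr₁ = V₁/√(g·y₁) = 5.34.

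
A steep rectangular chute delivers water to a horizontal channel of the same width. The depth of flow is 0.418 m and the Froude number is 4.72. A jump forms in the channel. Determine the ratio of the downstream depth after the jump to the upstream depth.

Fr₁ = 4.72 (given).
Conjugate-depth relation: y₂/y₁ = ½[√(1 + 8Fr₁²) − 1] = ½[√179.2 − 1] = 6.19.

y₂/y₁ = 6.19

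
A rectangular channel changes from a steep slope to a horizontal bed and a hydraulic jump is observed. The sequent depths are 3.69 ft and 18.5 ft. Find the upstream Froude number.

Fr₁ = 3.88

For a rectangular channel the momentum equation gives q² = ½·g·y₁·y₂·(y₁ + y₂) = ½×32.2×3.69×18.5×22.2 = 24388.
q = √24388 = 156 ft²/s.
V₁ = q/y₁ = 42.3 ft/s; Fr₁ = V₁/√(g·y₁) = 3.88.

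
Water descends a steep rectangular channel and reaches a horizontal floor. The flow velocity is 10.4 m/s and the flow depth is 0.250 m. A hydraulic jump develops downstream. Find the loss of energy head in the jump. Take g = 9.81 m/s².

ΔE = 3.47 m

Fr₁ = V₁/√(g·y₁) = 10.4/√(9.81×0.250) = 6.64.
Bélanger equation: y₂/y₁ = ½[√(1 + 8Fr₁²) − 1] = ½[√353.8 − 1] = 8.90.
y₂ = 8.90 × 0.250 = 2.23 m.
q = V₁·y₁ = 10.4 × 0.250 = 2.60 m²/s. V₂ = q/y₂ = 2.60/2.23 = 1.17 m/s. E₁ = y₁ + V₁²/2g = 5.76 m; E₂ = y₂ + V₂²/2g = 2.30 m. ΔE = E₁ − E₂ = 3.47 m.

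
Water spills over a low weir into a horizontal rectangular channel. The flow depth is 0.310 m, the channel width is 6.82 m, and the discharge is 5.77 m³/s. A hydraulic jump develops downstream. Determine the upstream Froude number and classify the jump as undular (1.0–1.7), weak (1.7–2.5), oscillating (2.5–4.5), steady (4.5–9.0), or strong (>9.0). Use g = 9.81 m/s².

Fr₁ = 1.57; undular jump

q = Q/b = 5.77/6.82 = 0.846 m²/s; V₁ = q/y₁ = 2.73 m/s. Fr₁ = V₁/√(g·y₁) = 1.57.
Fr₁ = 1.57 lies in the undular range.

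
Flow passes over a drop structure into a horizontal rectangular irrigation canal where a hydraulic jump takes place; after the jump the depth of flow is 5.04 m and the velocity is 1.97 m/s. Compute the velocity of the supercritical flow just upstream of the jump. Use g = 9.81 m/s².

V₁ = 14.3 m/s

Fr₂ = V₂/√(g·y₂) = 1.97/√(9.81×5.04) = 0.280.
Since the conjugate-depth ratio holds either way, y₁/y₂ = ½[√(1 + 8Fr₂²) − 1] = ½[√1.628 − 1] = 0.138.
y₁ = 0.138 × 5.04 = 0.695 m.
V₁ = q/y₁ = 9.93/0.695 = 14.3 m/s.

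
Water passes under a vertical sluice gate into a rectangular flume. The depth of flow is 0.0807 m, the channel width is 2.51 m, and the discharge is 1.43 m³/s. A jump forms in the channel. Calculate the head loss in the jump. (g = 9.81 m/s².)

ΔE = 1.73 m

q = Q/b = 1.43/2.51 = 0.570 m²/s; V₁ = q/y₁ = 7.06 m/s. Fr₁ = V₁/√(g·y₁) = 7.93.
Bélanger equation: y₂/y₁ = ½[√(1 + 8Fr₁²) − 1] = ½[√504.6 − 1] = 10.7.
y₂ = 10.7 × 0.0807 = 0.866 m.
Head loss: ΔE = (y₂ − y₁)³/(4y₁y₂) = (0.866 − 0.0807)³/(4×0.0807×0.866) = 0.484/0.280 = 1.73 m.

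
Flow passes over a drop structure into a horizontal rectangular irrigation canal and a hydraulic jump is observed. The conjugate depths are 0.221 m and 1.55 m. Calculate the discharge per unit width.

For a rectangular channel the momentum equation gives q² = ½·g·y₁·y₂·(y₁ + y₂) = ½×9.81×0.221×1.55×1.77 = 2.98.
q = √2.98 = 1.73 m²/s.

q = 1.73 m²/s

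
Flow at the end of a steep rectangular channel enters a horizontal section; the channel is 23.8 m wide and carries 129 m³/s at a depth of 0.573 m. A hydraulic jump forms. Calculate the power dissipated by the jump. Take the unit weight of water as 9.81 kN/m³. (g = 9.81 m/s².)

q = Q/b = 129/23.8 = 5.42 m²/s; V₁ = q/y₁ = 9.46 m/s. Fr₁ = V₁/√(g·y₁) = 3.99.
Conjugate-depth relation: y₂/y₁ = ½[√(1 + 8Fr₁²) − 1] = ½[√128.3 − 1] = 5.16.
y₂ = 5.16 × 0.573 = 2.96 m.
Head loss: ΔE = (y₂ − y₁)³/(4y₁y₂) = (2.96 − 0.573)³/(4×0.573×2.96) = 13.6/6.78 = 2.00 m.
P = γ·Q·ΔE = 9.81 × 129 × 2.00 = 2535 kW.

P = 2535 kW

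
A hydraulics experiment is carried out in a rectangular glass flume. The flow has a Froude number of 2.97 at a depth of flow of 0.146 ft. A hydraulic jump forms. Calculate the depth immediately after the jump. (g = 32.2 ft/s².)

y₂ = 0.545 ft

Fr₁ = 2.97 (given).
Sequent-depth ratio: y₂/y₁ = ½[√(1 + 8Fr₁²) − 1] = ½[√71.57 − 1] = 3.73.
y₂ = 3.73 × 0.146 = 0.545 ft.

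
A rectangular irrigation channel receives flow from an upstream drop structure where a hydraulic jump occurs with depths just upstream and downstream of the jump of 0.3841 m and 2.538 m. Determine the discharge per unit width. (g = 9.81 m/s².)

For a rectangular channel the momentum equation gives q² = ½·g·y₁·y₂·(y₁ + y₂) = ½×9.81×0.3841×2.538×2.922 = 13.97.
q = √13.97 = 3.738 m²/s.

q = 3.738 m²/s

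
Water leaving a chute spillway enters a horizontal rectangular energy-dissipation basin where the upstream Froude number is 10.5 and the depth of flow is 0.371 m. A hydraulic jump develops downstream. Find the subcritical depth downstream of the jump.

Fr₁ = 10.5 (given).
By Bélanger, y₂/y₁ = ½[√(1 + 8Fr₁²) − 1] = ½[√883.0 − 1] = 14.4.
y₂ = 14.4 × 0.371 = 5.33 m.

y₂ = 5.33 m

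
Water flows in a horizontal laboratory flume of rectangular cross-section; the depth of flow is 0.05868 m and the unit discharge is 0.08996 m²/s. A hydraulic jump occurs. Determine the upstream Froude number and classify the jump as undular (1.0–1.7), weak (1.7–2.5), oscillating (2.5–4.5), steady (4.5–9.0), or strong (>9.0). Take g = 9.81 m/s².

Fr₁ = 2.021; weak jump

V₁ = q/y₁ = 0.08996/0.05868 = 1.533 m/s. Fr₁ = V₁/√(g·y₁) = 1.533/√(9.81×0.05868) = 2.021.
Fr₁ = 2.021 lies in the weak range.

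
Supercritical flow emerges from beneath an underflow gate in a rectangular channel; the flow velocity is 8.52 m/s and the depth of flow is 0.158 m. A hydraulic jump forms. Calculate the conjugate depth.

y₂ = 1.45 m

Fr₁ = V₁/√(g·y₁) = 8.52/√(9.81×0.158) = 6.84.
Conjugate-depth relation: y₂/y₁ = ½[√(1 + 8Fr₁²) − 1] = ½[√375.7 − 1] = 9.19.
y₂ = 9.19 × 0.158 = 1.45 m.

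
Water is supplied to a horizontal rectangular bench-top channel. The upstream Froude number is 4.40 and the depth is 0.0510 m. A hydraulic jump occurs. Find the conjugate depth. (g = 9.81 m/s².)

y₂ = 0.293 m

Fr₁ = 4.40 (given).
Bélanger equation: y₂/y₁ = ½[√(1 + 8Fr₁²) − 1] = ½[√155.9 − 1] = 5.74.
y₂ = 5.74 × 0.0510 = 0.293 m.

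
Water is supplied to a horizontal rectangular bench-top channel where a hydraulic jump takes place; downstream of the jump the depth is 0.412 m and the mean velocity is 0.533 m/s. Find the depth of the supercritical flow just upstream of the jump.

y₁ = 0.0515 m

Fr₂ = V₂/√(g·y₂) = 0.533/√(9.81×0.412) = 0.265.
The Bélanger relation is symmetric: y₁/y₂ = ½[√(1 + 8Fr₂²) − 1] = ½[√1.562 − 1] = 0.125.
y₁ = 0.125 × 0.412 = 0.0515 m.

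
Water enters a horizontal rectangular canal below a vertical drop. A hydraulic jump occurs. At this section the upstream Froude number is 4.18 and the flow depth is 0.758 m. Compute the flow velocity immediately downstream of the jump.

V₂ = 2.10 m/s

Fr₁ = 4.18 (given).
Conjugate-depth relation: y₂/y₁ = ½[√(1 + 8Fr₁²) − 1] = ½[√140.8 − 1] = 5.43.
y₂ = 5.43 × 0.758 = 4.12 m.
V₁ = Fr₁·√(g·y₁) = 4.18×√(9.81×0.758) = 11.4 m/s; q = V₁·y₁ = 8.64 m²/s.
V₂ = q/y₂ = 8.64/4.12 = 2.10 m/s.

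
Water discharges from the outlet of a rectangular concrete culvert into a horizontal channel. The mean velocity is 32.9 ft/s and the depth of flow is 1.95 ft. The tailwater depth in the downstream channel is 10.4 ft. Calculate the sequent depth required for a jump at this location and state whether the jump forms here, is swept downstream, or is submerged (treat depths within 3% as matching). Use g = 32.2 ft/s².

Fr₁ = V₁/√(g·y₁) = 32.9/√(32.2×1.95) = 4.15.
Sequent-depth ratio: y₂/y₁ = ½[√(1 + 8Fr₁²) − 1] = ½[√138.9 − 1] = 5.39.
y₂ = 5.39 × 1.95 = 10.5 ft.
Tailwater y_tw = 10.4 ft: y_tw ≈ y₂, so the jump forms here.

y₂ = 10.5 ft; the jump forms here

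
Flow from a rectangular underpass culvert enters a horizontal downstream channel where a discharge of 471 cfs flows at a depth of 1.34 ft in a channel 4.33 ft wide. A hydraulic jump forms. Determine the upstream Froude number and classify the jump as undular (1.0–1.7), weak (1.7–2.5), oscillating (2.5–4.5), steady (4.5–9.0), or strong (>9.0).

Fr₁ = 12.4; strong jump

q = Q/b = 471/4.33 = 109 ft²/s; V₁ = q/y₁ = 81.2 ft/s. Fr₁ = V₁/√(g·y₁) = 12.4.
Fr₁ = 12.4 lies in the strong range.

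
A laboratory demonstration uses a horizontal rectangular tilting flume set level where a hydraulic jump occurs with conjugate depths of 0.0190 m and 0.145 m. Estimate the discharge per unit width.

For a rectangular channel the momentum equation gives q² = ½·g·y₁·y₂·(y₁ + y₂) = ½×9.81×0.0190×0.145×0.164 = 0.00222.
q = √0.00222 = 0.0471 m²/s.

q = 0.0471 m²/s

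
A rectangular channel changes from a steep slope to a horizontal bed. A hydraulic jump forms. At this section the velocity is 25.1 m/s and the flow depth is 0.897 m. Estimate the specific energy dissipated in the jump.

ΔE = 22.5 m

Fr₁ = V₁/√(g·y₁) = 25.1/√(9.81×0.897) = 8.46.
From the momentum equation for a rectangular channel, y₂/y₁ = ½[√(1 + 8Fr₁²) − 1] = ½[√573.8 − 1] = 11.5.
y₂ = 11.5 × 0.897 = 10.3 m.
Head loss: ΔE = (y₂ − y₁)³/(4y₁y₂) = (10.3 − 0.897)³/(4×0.897×10.3) = 830/36.9 = 22.5 m.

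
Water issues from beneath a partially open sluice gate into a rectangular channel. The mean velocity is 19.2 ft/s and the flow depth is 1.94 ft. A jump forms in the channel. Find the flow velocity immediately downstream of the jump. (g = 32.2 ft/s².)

Fr₁ = V₁/√(g·y₁) = 19.2/√(32.2×1.94) = 2.43.
By Bélanger, y₂/y₁ = ½[√(1 + 8Fr₁²) − 1] = ½[√48.21 − 1] = 2.97.
y₂ = 2.97 × 1.94 = 5.77 ft.
q = V₁·y₁ = 19.2 × 1.94 = 37.2 ft²/s.
V₂ = q/y₂ = 37.2/5.77 = 6.46 ft/s.

V₂ = 6.46 ft/s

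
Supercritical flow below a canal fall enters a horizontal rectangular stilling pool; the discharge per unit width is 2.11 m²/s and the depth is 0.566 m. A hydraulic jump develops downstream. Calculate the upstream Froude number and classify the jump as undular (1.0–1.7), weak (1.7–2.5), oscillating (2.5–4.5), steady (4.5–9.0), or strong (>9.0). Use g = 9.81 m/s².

V₁ = q/y₁ = 2.11/0.566 = 3.73 m/s. Fr₁ = V₁/√(g·y₁) = 3.73/√(9.81×0.566) = 1.58.
Fr₁ = 1.58 lies in the undular range.

Fr₁ = 1.58; undular jump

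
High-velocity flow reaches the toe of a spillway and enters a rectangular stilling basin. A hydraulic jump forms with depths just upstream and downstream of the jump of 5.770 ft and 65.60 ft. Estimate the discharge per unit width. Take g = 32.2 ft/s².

q = 659.5 ft²/s

For a rectangular channel the momentum equation gives q² = ½·g·y₁·y₂·(y₁ + y₂) = ½×32.2×5.770×65.60×71.37 = 434932.
q = √434932 = 659.5 ft²/s.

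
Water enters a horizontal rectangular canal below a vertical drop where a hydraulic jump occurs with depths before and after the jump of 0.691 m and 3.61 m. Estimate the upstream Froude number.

For a rectangular channel the momentum equation gives q² = ½·g·y₁·y₂·(y₁ + y₂) = ½×9.81×0.691×3.61×4.30 = 52.6.
q = √52.6 = 7.25 m²/s.
V₁ = q/y₁ = 10.5 m/s; Fr₁ = V₁/√(g·y₁) = 4.03.

Fr₁ = 4.03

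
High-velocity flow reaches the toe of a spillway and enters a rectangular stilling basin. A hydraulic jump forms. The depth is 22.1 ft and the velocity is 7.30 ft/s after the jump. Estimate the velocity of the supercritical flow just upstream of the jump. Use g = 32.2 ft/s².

Fr₂ = V₂/√(g·y₂) = 7.30/√(32.2×22.1) = 0.274.
Applying the sequent-depth relation in reverse, y₁/y₂ = ½[√(1 + 8Fr₂²) − 1] = ½[√1.599 − 1] = 0.132.
y₁ = 0.132 × 22.1 = 2.92 ft.
V₁ = q/y₁ = 161/2.92 = 55.2 ft/s.

V₁ = 55.2 ft/s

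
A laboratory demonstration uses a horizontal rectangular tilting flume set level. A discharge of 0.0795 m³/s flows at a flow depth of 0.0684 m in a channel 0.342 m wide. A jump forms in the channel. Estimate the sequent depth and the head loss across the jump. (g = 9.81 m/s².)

q = Q/b = 0.0795/0.342 = 0.232 m²/s; V₁ = q/y₁ = 3.40 m/s. Fr₁ = V₁/√(g·y₁) = 4.15.
By Bélanger, y₂/y₁ = ½[√(1 + 8Fr₁²) − 1] = ½[√138.7 − 1] = 5.39.
y₂ = 5.39 × 0.0684 = 0.369 m.
V₂ = q/y₂ = 0.232/0.369 = 0.631 m/s. E₁ = y₁ + V₁²/2g = 0.657 m; E₂ = y₂ + V₂²/2g = 0.389 m. ΔE = E₁ − E₂ = 0.268 m.

y₂ = 0.369 m; ΔE = 0.268 m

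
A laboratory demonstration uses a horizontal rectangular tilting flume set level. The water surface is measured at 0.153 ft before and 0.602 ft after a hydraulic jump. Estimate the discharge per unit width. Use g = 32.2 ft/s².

q = 1.06 ft²/s

For a rectangular channel the momentum equation gives q² = ½·g·y₁·y₂·(y₁ + y₂) = ½×32.2×0.153×0.602×0.755 = 1.12.
q = √1.12 = 1.06 ft²/s.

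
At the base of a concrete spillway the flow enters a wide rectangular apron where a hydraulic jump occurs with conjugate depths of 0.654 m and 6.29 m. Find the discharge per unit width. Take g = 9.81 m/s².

For a rectangular channel the momentum equation gives q² = ½·g·y₁·y₂·(y₁ + y₂) = ½×9.81×0.654×6.29×6.94 = 140.
q = √140 = 11.8 m²/s.

q = 11.8 m²/s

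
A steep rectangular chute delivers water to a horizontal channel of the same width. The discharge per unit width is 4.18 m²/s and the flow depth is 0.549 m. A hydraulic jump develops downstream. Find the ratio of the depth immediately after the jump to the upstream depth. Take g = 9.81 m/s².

y₂/y₁ = 4.17

V₁ = q/y₁ = 4.18/0.549 = 7.61 m/s. Fr₁ = V₁/√(g·y₁) = 7.61/√(9.81×0.549) = 3.28.
Conjugate-depth relation: y₂/y₁ = ½[√(1 + 8Fr₁²) − 1] = ½[√87.11 − 1] = 4.17.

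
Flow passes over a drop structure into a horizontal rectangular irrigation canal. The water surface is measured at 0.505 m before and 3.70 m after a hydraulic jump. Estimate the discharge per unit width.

For a rectangular channel the momentum equation gives q² = ½·g·y₁·y₂·(y₁ + y₂) = ½×9.81×0.505×3.70×4.21 = 38.5.
q = √38.5 = 6.21 m²/s.

q = 6.21 m²/s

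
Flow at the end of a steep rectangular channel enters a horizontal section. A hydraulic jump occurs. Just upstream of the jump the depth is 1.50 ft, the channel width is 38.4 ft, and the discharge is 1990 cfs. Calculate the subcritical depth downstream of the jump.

q = Q/b = 1990/38.4 = 51.8 ft²/s; V₁ = q/y₁ = 34.5 ft/s. Fr₁ = V₁/√(g·y₁) = 4.97.
Bélanger equation: y₂/y₁ = ½[√(1 + 8Fr₁²) − 1] = ½[√198.7 − 1] = 6.55.
y₂ = 6.55 × 1.50 = 9.82 ft.

y₂ = 9.82 ft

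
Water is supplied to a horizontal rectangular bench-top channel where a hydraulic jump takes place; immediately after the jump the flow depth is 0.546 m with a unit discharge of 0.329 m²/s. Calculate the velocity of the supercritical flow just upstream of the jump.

V₂ = q/y₂ = 0.329/0.546 = 0.603 m/s; Fr₂ = V₂/√(g·y₂) = 0.260.
The Bélanger relation is symmetric: y₁/y₂ = ½[√(1 + 8Fr₂²) − 1] = ½[√1.542 − 1] = 0.121.
y₁ = 0.121 × 0.546 = 0.0660 m.
V₁ = q/y₁ = 0.329/0.0660 = 4.98 m/s.

V₁ = 4.98 m/s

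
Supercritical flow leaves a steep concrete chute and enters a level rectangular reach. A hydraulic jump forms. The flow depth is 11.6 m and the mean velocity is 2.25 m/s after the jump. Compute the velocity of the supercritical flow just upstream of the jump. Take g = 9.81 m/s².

V₁ = 27.4 m/s

Fr₂ = V₂/√(g·y₂) = 2.25/√(9.81×11.6) = 0.211.
The Bélanger relation is symmetric: y₁/y₂ = ½[√(1 + 8Fr₂²) − 1] = ½[√1.356 − 1] = 0.0822.
y₁ = 0.0822 × 11.6 = 0.954 m.
V₁ = q/y₁ = 26.1/0.954 = 27.4 m/s.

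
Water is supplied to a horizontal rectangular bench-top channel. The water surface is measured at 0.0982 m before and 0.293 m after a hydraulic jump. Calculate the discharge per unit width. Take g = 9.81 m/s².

q = 0.235 m²/s

For a rectangular channel the momentum equation gives q² = ½·g·y₁·y₂·(y₁ + y₂) = ½×9.81×0.0982×0.293×0.391 = 0.0552.
q = √0.0552 = 0.235 m²/s.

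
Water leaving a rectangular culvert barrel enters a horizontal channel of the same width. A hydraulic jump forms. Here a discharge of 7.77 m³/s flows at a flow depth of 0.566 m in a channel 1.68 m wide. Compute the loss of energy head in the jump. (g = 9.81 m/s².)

q = Q/b = 7.77/1.68 = 4.62 m²/s; V₁ = q/y₁ = 8.17 m/s. Fr₁ = V₁/√(g·y₁) = 3.47.
Sequent-depth ratio: y₂/y₁ = ½[√(1 + 8Fr₁²) − 1] = ½[√97.20 − 1] = 4.43.
y₂ = 4.43 × 0.566 = 2.51 m.
Head loss: ΔE = (y₂ − y₁)³/(4y₁y₂) = (2.51 − 0.566)³/(4×0.566×2.51) = 7.31/5.68 = 1.29 m.

ΔE = 1.29 m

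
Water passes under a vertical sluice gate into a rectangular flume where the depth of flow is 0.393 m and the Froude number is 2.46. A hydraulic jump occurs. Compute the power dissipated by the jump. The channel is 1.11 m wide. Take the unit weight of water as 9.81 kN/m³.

P = 5.51 kW

Fr₁ = 2.46 (given).
Sequent-depth ratio: y₂/y₁ = ½[√(1 + 8Fr₁²) − 1] = ½[√49.41 − 1] = 3.01.
y₂ = 3.01 × 0.393 = 1.18 m.
V₁ = Fr₁·√(g·y₁) = 2.46×√(9.81×0.393) = 4.83 m/s; q = V₁·y₁ = 1.90 m²/s. V₂ = q/y₂ = 1.90/1.18 = 1.60 m/s. E₁ = y₁ + V₁²/2g = 1.58 m; E₂ = y₂ + V₂²/2g = 1.32 m. ΔE = E₁ − E₂ = 0.267 m.
Q = q·b = 1.90 × 1.11 = 2.11 m³/s. P = γ·Q·ΔE = 9.81 × 2.11 × 0.267 = 5.51 kW.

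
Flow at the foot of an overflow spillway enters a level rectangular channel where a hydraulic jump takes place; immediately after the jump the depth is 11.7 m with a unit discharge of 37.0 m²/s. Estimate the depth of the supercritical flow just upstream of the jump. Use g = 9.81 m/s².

V₂ = q/y₂ = 37.0/11.7 = 3.16 m/s; Fr₂ = V₂/√(g·y₂) = 0.295.
From the momentum equation (using Fr₂), y₁/y₂ = ½[√(1 + 8Fr₂²) − 1] = ½[√1.697 − 1] = 0.151.
y₁ = 0.151 × 11.7 = 1.77 m.

y₁ = 1.77 m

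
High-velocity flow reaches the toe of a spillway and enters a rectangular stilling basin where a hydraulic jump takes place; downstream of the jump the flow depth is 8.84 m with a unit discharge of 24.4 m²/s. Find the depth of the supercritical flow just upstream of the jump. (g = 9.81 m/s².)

V₂ = q/y₂ = 24.4/8.84 = 2.76 m/s; Fr₂ = V₂/√(g·y₂) = 0.296.
The Bélanger relation is symmetric: y₁/y₂ = ½[√(1 + 8Fr₂²) − 1] = ½[√1.703 − 1] = 0.152.
y₁ = 0.152 × 8.84 = 1.35 m.

y₁ = 1.35 m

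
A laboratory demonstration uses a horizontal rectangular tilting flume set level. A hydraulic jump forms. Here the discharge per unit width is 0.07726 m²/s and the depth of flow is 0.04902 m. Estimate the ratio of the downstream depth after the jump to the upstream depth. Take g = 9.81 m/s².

V₁ = q/y₁ = 0.07726/0.04902 = 1.576 m/s. Fr₁ = V₁/√(g·y₁) = 1.576/√(9.81×0.04902) = 2.273.
By Bélanger, y₂/y₁ = ½[√(1 + 8Fr₁²) − 1] = ½[√42.325 − 1] = 2.753.

y₂/y₁ = 2.753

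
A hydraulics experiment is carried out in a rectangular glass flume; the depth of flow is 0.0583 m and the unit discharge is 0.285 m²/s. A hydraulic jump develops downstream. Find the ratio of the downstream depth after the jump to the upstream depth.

V₁ = q/y₁ = 0.285/0.0583 = 4.89 m/s. Fr₁ = V₁/√(g·y₁) = 4.89/√(9.81×0.0583) = 6.46.
By Bélanger, y₂/y₁ = ½[√(1 + 8Fr₁²) − 1] = ½[√335.3 − 1] = 8.66.

y₂/y₁ = 8.66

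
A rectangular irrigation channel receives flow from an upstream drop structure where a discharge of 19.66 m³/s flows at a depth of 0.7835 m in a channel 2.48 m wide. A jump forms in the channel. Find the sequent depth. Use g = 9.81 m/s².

q = Q/b = 19.66/2.48 = 7.927 m²/s; V₁ = q/y₁ = 10.12 m/s. Fr₁ = V₁/√(g·y₁) = 3.650.
Conjugate-depth relation: y₂/y₁ = ½[√(1 + 8Fr₁²) − 1] = ½[√107.55 − 1] = 4.685.
y₂ = 4.685 × 0.7835 = 3.671 m.

y₂ = 3.671 m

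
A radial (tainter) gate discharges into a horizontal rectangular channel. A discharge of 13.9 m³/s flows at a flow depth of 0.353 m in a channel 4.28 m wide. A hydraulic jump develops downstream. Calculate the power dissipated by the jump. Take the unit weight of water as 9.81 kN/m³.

q = Q/b = 13.9/4.28 = 3.25 m²/s; V₁ = q/y₁ = 9.20 m/s. Fr₁ = V₁/√(g·y₁) = 4.94.
Bélanger equation: y₂/y₁ = ½[√(1 + 8Fr₁²) − 1] = ½[√196.5 − 1] = 6.51.
y₂ = 6.51 × 0.353 = 2.30 m.
Head loss: ΔE = (y₂ − y₁)³/(4y₁y₂) = (2.30 − 0.353)³/(4×0.353×2.30) = 7.36/3.24 = 2.27 m.
P = γ·Q·ΔE = 9.81 × 13.9 × 2.27 = 309 kW.

P = 309 kW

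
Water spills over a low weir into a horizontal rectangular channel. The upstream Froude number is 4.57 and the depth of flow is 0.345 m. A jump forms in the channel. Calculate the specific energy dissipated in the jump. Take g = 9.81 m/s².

Fr₁ = 4.57 (given).
Sequent-depth ratio: y₂/y₁ = ½[√(1 + 8Fr₁²) − 1] = ½[√168.1 − 1] = 5.98.
y₂ = 5.98 × 0.345 = 2.06 m.
Head loss: ΔE = (y₂ − y₁)³/(4y₁y₂) = (2.06 − 0.345)³/(4×0.345×2.06) = 5.08/2.85 = 1.78 m.

ΔE = 1.78 m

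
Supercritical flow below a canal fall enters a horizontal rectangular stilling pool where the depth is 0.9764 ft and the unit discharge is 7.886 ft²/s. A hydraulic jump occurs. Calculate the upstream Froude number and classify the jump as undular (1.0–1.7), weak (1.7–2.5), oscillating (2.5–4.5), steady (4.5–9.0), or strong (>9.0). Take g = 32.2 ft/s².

Fr₁ = 1.440; undular jump

V₁ = q/y₁ = 7.886/0.9764 = 8.077 ft/s. Fr₁ = V₁/√(g·y₁) = 8.077/√(32.2×0.9764) = 1.440.
Fr₁ = 1.440 lies in the undular range.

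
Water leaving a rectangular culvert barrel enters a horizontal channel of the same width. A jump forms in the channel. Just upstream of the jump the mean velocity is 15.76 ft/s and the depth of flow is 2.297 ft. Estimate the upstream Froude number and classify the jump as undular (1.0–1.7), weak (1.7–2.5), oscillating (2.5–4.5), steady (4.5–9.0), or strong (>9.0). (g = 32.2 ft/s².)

Fr₁ = 1.833; weak jump

Fr₁ = V₁/√(g·y₁) = 15.76/√(32.2×2.297) = 1.833.
Fr₁ = 1.833 lies in the weak range.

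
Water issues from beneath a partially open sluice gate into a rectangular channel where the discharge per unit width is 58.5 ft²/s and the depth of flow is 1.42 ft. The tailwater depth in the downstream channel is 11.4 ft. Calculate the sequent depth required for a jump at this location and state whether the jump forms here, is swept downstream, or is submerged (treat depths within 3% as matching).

V₁ = q/y₁ = 58.5/1.42 = 41.2 ft/s. Fr₁ = V₁/√(g·y₁) = 41.2/√(32.2×1.42) = 6.09.
Bélanger equation: y₂/y₁ = ½[√(1 + 8Fr₁²) − 1] = ½[√297.9 − 1] = 8.13.
y₂ = 8.13 × 1.42 = 11.5 ft.
Tailwater y_tw = 11.4 ft: y_tw ≈ y₂, so the jump forms here.

y₂ = 11.5 ft; the jump forms here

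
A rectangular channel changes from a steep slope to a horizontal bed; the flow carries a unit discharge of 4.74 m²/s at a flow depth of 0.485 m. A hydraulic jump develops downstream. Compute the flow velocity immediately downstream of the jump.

V₁ = q/y₁ = 4.74/0.485 = 9.77 m/s. Fr₁ = V₁/√(g·y₁) = 9.77/√(9.81×0.485) = 4.48.
Sequent-depth ratio: y₂/y₁ = ½[√(1 + 8Fr₁²) − 1] = ½[√161.6 − 1] = 5.86.
y₂ = 5.86 × 0.485 = 2.84 m.
V₂ = q/y₂ = 4.74/2.84 = 1.67 m/s.

V₂ = 1.67 m/s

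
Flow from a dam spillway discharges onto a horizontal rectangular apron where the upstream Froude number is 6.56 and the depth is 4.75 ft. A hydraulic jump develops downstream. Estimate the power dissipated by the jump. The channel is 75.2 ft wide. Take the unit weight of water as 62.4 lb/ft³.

P = 210016 hp

Fr₁ = 6.56 (given).
By Bélanger, y₂/y₁ = ½[√(1 + 8Fr₁²) − 1] = ½[√345.3 − 1] = 8.79.
y₂ = 8.79 × 4.75 = 41.8 ft.
Head loss: ΔE = (y₂ − y₁)³/(4y₁y₂) = (41.8 − 4.75)³/(4×4.75×41.8) = 50677/793 = 63.9 ft.
V₁ = Fr₁·√(g·y₁) = 6.56×√(32.2×4.75) = 81.1 ft/s; q = V₁·y₁ = 385 ft²/s. Q = q·b = 385 × 75.2 = 28979 cfs. P = γ·Q·ΔE/550 = 62.4 × 28979 × 63.9 / 550 = 210016 hp.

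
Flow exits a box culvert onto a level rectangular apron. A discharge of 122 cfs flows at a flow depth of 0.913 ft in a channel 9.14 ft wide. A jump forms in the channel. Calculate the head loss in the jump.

ΔE = 0.881 ft

q = Q/b = 122/9.14 = 13.3 ft²/s; V₁ = q/y₁ = 14.6 ft/s. Fr₁ = V₁/√(g·y₁) = 2.70.
Conjugate-depth relation: y₂/y₁ = ½[√(1 + 8Fr₁²) − 1] = ½[√59.16 − 1] = 3.35.
y₂ = 3.35 × 0.913 = 3.05 ft.
Head loss: ΔE = (y₂ − y₁)³/(4y₁y₂) = (3.05 − 0.913)³/(4×0.913×3.05) = 9.82/11.2 = 0.881 ft.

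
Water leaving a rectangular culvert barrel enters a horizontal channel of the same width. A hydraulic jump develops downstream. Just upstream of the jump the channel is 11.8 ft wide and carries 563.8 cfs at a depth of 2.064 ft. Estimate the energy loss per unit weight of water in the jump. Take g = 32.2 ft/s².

ΔE = 2.403 ft

q = Q/b = 563.8/11.8 = 47.78 ft²/s; V₁ = q/y₁ = 23.15 ft/s. Fr₁ = V₁/√(g·y₁) = 2.840.
By Bélanger, y₂/y₁ = ½[√(1 + 8Fr₁²) − 1] = ½[√65.505 − 1] = 3.547.
y₂ = 3.547 × 2.064 = 7.320 ft.
V₂ = q/y₂ = 47.78/7.320 = 6.527 ft/s. E₁ = y₁ + V₁²/2g = 10.39 ft; E₂ = y₂ + V₂²/2g = 7.982 ft. ΔE = E₁ − E₂ = 2.403 ft.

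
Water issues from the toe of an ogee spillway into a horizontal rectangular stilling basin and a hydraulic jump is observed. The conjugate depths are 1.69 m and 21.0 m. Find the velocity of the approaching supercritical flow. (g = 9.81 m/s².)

For a rectangular channel the momentum equation gives q² = ½·g·y₁·y₂·(y₁ + y₂) = ½×9.81×1.69×21.0×22.7 = 3950.
q = √3950 = 62.8 m²/s.
V₁ = q/y₁ = 62.8/1.69 = 37.2 m/s.

V₁ = 37.2 m/s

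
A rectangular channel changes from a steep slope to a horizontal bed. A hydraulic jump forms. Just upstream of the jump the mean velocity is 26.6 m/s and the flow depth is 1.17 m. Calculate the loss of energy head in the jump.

Fr₁ = V₁/√(g·y₁) = 26.6/√(9.81×1.17) = 7.85.
From the momentum equation for a rectangular channel, y₂/y₁ = ½[√(1 + 8Fr₁²) − 1] = ½[√494.2 − 1] = 10.6.
y₂ = 10.6 × 1.17 = 12.4 m.
q = V₁·y₁ = 26.6 × 1.17 = 31.1 m²/s. V₂ = q/y₂ = 31.1/12.4 = 2.51 m/s. E₁ = y₁ + V₁²/2g = 37.2 m; E₂ = y₂ + V₂²/2g = 12.7 m. ΔE = E₁ − E₂ = 24.5 m.

ΔE = 24.5 m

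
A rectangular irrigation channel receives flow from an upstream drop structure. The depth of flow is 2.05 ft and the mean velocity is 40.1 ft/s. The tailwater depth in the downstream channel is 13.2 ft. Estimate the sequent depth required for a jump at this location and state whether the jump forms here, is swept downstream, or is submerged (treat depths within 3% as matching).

Fr₁ = V₁/√(g·y₁) = 40.1/√(32.2×2.05) = 4.94.
By Bélanger, y₂/y₁ = ½[√(1 + 8Fr₁²) − 1] = ½[√195.9 − 1] = 6.50.
y₂ = 6.50 × 2.05 = 13.3 ft.
Tailwater y_tw = 13.2 ft: y_tw ≈ y₂, so the jump forms here.

y₂ = 13.3 ft; the jump forms here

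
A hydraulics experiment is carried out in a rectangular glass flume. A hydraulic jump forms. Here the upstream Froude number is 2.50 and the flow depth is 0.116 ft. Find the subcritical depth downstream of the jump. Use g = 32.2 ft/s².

y₂ = 0.356 ft

Fr₁ = 2.50 (given).
By Bélanger, y₂/y₁ = ½[√(1 + 8Fr₁²) − 1] = ½[√51.00 − 1] = 3.07.
y₂ = 3.07 × 0.116 = 0.356 ft.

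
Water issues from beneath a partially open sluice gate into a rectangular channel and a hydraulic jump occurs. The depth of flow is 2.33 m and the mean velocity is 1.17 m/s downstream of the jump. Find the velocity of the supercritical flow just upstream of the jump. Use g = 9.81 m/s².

Fr₂ = V₂/√(g·y₂) = 1.17/√(9.81×2.33) = 0.245.
Applying the sequent-depth relation in reverse, y₁/y₂ = ½[√(1 + 8Fr₂²) − 1] = ½[√1.479 − 1] = 0.108.
y₁ = 0.108 × 2.33 = 0.252 m.
V₁ = q/y₁ = 2.73/0.252 = 10.8 m/s.

V₁ = 10.8 m/s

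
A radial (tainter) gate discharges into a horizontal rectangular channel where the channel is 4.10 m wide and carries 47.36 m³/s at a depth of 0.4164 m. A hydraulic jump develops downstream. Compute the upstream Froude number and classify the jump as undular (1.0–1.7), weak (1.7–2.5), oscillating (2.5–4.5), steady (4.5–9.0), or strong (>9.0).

Fr₁ = 13.73; strong jump

q = Q/b = 47.36/4.10 = 11.55 m²/s; V₁ = q/y₁ = 27.74 m/s. Fr₁ = V₁/√(g·y₁) = 13.73.
Fr₁ = 13.73 lies in the strong range.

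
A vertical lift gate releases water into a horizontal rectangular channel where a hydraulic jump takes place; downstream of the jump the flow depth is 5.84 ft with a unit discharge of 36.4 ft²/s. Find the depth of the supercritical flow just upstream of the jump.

V₂ = q/y₂ = 36.4/5.84 = 6.23 ft/s; Fr₂ = V₂/√(g·y₂) = 0.455.
Since the conjugate-depth ratio holds either way, y₁/y₂ = ½[√(1 + 8Fr₂²) − 1] = ½[√2.653 − 1] = 0.314.
y₁ = 0.314 × 5.84 = 1.84 ft.

y₁ = 1.84 ft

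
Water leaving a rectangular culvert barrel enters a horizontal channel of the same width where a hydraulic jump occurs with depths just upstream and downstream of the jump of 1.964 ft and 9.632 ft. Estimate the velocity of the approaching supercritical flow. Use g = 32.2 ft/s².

For a rectangular channel the momentum equation gives q² = ½·g·y₁·y₂·(y₁ + y₂) = ½×32.2×1.964×9.632×11.60 = 3532.
q = √3532 = 59.43 ft²/s.
V₁ = q/y₁ = 59.43/1.964 = 30.26 ft/s.

V₁ = 30.26 ft/s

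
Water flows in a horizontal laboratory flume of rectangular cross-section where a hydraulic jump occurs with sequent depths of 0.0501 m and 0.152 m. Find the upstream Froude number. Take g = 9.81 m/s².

For a rectangular channel the momentum equation gives q² = ½·g·y₁·y₂·(y₁ + y₂) = ½×9.81×0.0501×0.152×0.202 = 0.00755.
q = √0.00755 = 0.0869 m²/s.
V₁ = q/y₁ = 1.73 m/s; Fr₁ = V₁/√(g·y₁) = 2.47.

Fr₁ = 2.47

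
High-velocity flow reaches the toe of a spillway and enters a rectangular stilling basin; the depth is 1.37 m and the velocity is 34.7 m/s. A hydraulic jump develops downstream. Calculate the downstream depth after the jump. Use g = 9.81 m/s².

Fr₁ = V₁/√(g·y₁) = 34.7/√(9.81×1.37) = 9.47.
Conjugate-depth relation: y₂/y₁ = ½[√(1 + 8Fr₁²) − 1] = ½[√717.7 − 1] = 12.9.
y₂ = 12.9 × 1.37 = 17.7 m.

y₂ = 17.7 m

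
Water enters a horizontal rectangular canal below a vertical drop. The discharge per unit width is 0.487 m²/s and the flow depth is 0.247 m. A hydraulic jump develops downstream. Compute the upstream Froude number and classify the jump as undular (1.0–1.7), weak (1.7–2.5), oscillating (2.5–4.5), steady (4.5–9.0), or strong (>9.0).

V₁ = q/y₁ = 0.487/0.247 = 1.97 m/s. Fr₁ = V₁/√(g·y₁) = 1.97/√(9.81×0.247) = 1.27.
Fr₁ = 1.27 lies in the undular range.

Fr₁ = 1.27; undular jump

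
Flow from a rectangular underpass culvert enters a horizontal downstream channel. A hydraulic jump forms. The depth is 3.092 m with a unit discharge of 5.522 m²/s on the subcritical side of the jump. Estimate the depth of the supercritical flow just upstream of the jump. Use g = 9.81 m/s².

y₁ = 0.5518 m

V₂ = q/y₂ = 5.522/3.092 = 1.786 m/s; Fr₂ = V₂/√(g·y₂) = 0.3243.
From the momentum equation (using Fr₂), y₁/y₂ = ½[√(1 + 8Fr₂²) − 1] = ½[√1.8412 − 1] = 0.1785.
y₁ = 0.1785 × 3.092 = 0.5518 m.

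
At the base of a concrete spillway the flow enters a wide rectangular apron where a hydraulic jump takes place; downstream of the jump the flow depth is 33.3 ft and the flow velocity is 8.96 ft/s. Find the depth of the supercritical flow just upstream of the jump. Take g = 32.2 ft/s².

y₁ = 4.40 ft

Fr₂ = V₂/√(g·y₂) = 8.96/√(32.2×33.3) = 0.274.
Applying the sequent-depth relation in reverse, y₁/y₂ = ½[√(1 + 8Fr₂²) − 1] = ½[√1.599 − 1] = 0.132.
y₁ = 0.132 × 33.3 = 4.40 ft.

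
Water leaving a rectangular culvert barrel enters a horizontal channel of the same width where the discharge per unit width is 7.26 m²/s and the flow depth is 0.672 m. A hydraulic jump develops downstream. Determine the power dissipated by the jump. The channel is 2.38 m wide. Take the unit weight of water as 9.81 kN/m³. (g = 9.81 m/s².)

P = 465 kW

V₁ = q/y₁ = 7.26/0.672 = 10.8 m/s. Fr₁ = V₁/√(g·y₁) = 10.8/√(9.81×0.672) = 4.21.
Bélanger equation: y₂/y₁ = ½[√(1 + 8Fr₁²) − 1] = ½[√142.6 − 1] = 5.47.
y₂ = 5.47 × 0.672 = 3.68 m.
V₂ = q/y₂ = 7.26/3.68 = 1.97 m/s. E₁ = y₁ + V₁²/2g = 6.62 m; E₂ = y₂ + V₂²/2g = 3.88 m. ΔE = E₁ − E₂ = 2.75 m.
Q = q·b = 7.26 × 2.38 = 17.3 m³/s. P = γ·Q·ΔE = 9.81 × 17.3 × 2.75 = 465 kW.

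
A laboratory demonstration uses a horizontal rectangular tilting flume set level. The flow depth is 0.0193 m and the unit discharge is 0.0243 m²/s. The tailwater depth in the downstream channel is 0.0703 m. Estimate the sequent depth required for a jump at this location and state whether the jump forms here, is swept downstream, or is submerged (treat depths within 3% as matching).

V₁ = q/y₁ = 0.0243/0.0193 = 1.26 m/s. Fr₁ = V₁/√(g·y₁) = 1.26/√(9.81×0.0193) = 2.89.
By Bélanger, y₂/y₁ = ½[√(1 + 8Fr₁²) − 1] = ½[√67.98 − 1] = 3.62.
y₂ = 3.62 × 0.0193 = 0.0699 m.
Tailwater y_tw = 0.0703 m: y_tw ≈ y₂, so the jump forms here.

y₂ = 0.0699 m; the jump forms here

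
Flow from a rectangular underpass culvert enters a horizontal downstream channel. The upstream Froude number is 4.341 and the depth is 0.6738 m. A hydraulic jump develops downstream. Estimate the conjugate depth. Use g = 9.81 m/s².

y₂ = 3.813 m

Fr₁ = 4.341 (given).
By Bélanger, y₂/y₁ = ½[√(1 + 8Fr₁²) − 1] = ½[√151.75 − 1] = 5.659.
y₂ = 5.659 × 0.6738 = 3.813 m.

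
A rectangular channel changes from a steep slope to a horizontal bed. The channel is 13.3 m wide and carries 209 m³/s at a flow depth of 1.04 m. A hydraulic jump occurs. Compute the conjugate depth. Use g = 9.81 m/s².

q = Q/b = 209/13.3 = 15.7 m²/s; V₁ = q/y₁ = 15.1 m/s. Fr₁ = V₁/√(g·y₁) = 4.73.
Bélanger equation: y₂/y₁ = ½[√(1 + 8Fr₁²) − 1] = ½[√180.0 − 1] = 6.21.
y₂ = 6.21 × 1.04 = 6.46 m.

y₂ = 6.46 m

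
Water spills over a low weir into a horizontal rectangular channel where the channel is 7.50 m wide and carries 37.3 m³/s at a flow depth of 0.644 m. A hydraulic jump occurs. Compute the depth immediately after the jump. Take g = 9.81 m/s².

y₂ = 2.49 m

q = Q/b = 37.3/7.50 = 4.97 m²/s; V₁ = q/y₁ = 7.72 m/s. Fr₁ = V₁/√(g·y₁) = 3.07.
By Bélanger, y₂/y₁ = ½[√(1 + 8Fr₁²) − 1] = ½[√76.52 − 1] = 3.87.
y₂ = 3.87 × 0.644 = 2.49 m.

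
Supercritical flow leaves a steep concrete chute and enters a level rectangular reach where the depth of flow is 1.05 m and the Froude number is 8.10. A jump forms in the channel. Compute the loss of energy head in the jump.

ΔE = 23.7 m

Fr₁ = 8.10 (given).
By Bélanger, y₂/y₁ = ½[√(1 + 8Fr₁²) − 1] = ½[√525.9 − 1] = 11.0.
y₂ = 11.0 × 1.05 = 11.5 m.
V₁ = Fr₁·√(g·y₁) = 8.10×√(9.81×1.05) = 26.0 m/s; q = V₁·y₁ = 27.3 m²/s. V₂ = q/y₂ = 27.3/11.5 = 2.37 m/s. E₁ = y₁ + V₁²/2g = 35.5 m; E₂ = y₂ + V₂²/2g = 11.8 m. ΔE = E₁ − E₂ = 23.7 m.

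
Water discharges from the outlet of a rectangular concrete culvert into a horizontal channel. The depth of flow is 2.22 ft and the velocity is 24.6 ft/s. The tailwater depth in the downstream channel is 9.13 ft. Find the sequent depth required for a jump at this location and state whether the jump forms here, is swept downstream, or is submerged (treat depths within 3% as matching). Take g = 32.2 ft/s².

Fr₁ = V₁/√(g·y₁) = 24.6/√(32.2×2.22) = 2.91.
By Bélanger, y₂/y₁ = ½[√(1 + 8Fr₁²) − 1] = ½[√68.73 − 1] = 3.65.
y₂ = 3.65 × 2.22 = 8.09 ft.
Tailwater y_tw = 9.13 ft: y_tw > y₂, so the jump is submerged.

y₂ = 8.09 ft; the jump is submerged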